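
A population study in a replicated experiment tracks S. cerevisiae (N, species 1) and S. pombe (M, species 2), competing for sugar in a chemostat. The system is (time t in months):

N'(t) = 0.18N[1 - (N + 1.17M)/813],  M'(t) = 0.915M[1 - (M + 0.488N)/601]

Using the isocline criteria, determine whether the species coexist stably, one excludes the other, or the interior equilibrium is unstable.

stable coexistence

Compare the nullcline intercepts: K1/α12 = 813/1.17 = 695 > K2 = 601; K2/α21 = 601/0.488 = 1230 > K1 = 813.
Since both inequalities hold, each species can invade when rare, so the interior equilibrium is stable.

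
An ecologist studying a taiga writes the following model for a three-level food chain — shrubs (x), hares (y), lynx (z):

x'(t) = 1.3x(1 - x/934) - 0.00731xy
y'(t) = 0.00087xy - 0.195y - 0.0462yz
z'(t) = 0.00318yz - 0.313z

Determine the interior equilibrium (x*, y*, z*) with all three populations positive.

x* ≈ 417, y* ≈ 98.4, z* ≈ 3.63

From dz/dt = 0: 0.00318y* = 0.313, so y* = 98.4.
From dx/dt = 0: 1.3(1 - x*/934) = 0.00731·98.4, giving x* = 934·(1 - 0.553) = 417.
From dy/dt = 0: 0.00087·417 - 0.195 = 0.0462z*, so z* = 0.168/0.0462 = 3.63.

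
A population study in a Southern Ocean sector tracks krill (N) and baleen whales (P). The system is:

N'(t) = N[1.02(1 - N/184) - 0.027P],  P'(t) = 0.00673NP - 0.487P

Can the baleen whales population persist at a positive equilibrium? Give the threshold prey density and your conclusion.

Threshold N = 72.4; K > 72.4, so yes, the predator persists.

The predator equation gives dP/dt > 0 only when N > 0.487/0.00673 = 72.4.
Without the predator, N → K = 184. Since 184 > 72.4, the predator can invade and persist.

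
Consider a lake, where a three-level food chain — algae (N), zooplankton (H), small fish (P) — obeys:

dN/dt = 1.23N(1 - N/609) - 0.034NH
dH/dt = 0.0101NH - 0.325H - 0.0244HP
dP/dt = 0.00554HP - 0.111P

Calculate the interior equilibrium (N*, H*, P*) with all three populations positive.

From dP/dt = 0: 0.00554H* = 0.111, so H* = 20.
From dN/dt = 0: 1.23(1 - N*/609) = 0.034·20, giving N* = 609·(1 - 0.554) = 272.
From dH/dt = 0: 0.0101·272 - 0.325 = 0.0244P*, so P* = 2.42/0.0244 = 99.2.

N* ≈ 272, H* ≈ 20, P* ≈ 99.2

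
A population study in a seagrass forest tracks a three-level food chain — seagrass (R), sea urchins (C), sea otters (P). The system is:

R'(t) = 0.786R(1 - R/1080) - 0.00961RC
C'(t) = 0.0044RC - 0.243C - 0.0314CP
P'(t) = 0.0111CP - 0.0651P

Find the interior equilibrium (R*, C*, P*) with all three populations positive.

R* ≈ 1000, C* ≈ 5.86, P* ≈ 133

From dP/dt = 0: 0.0111C* = 0.0651, so C* = 5.86.
From dR/dt = 0: 0.786(1 - R*/1080) = 0.00961·5.86, giving R* = 1080·(1 - 0.0717) = 1000.
From dC/dt = 0: 0.0044·1000 - 0.243 = 0.0314P*, so P* = 4.17/0.0314 = 133.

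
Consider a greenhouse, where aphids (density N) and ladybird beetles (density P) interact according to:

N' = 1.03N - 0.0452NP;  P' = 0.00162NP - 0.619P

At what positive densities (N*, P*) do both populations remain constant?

N* ≈ 382, P* ≈ 22.8

Set dP/dt = 0 with P > 0: 0.00162N - 0.619 = 0, so N* = 0.619/0.00162 = 382.
Set dN/dt = 0 with N > 0: 1.03 - 0.0452P = 0, so P* = 1.03/0.0452 = 22.8.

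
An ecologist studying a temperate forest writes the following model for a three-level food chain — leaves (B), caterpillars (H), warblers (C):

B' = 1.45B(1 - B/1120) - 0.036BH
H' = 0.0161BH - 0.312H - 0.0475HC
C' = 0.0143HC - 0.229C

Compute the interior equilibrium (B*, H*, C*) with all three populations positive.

B* ≈ 675, H* ≈ 16, C* ≈ 222

From dC/dt = 0: 0.0143H* = 0.229, so H* = 16.
From dB/dt = 0: 1.45(1 - B*/1120) = 0.036·16, giving B* = 1120·(1 - 0.398) = 675.
From dH/dt = 0: 0.0161·675 - 0.312 = 0.0475C*, so C* = 10.6/0.0475 = 222.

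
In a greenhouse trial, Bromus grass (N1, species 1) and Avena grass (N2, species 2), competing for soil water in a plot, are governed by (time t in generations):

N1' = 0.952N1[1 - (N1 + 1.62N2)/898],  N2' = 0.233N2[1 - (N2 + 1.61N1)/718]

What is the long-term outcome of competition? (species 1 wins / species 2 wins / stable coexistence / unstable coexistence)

Compare the nullcline intercepts: K1/α12 = 898/1.62 = 554 < K2 = 718; K2/α21 = 718/1.61 = 446 < K1 = 898.
Since both are reversed, neither can invade when rare; the interior point is a saddle.

unstable coexistence (outcome depends on initial conditions)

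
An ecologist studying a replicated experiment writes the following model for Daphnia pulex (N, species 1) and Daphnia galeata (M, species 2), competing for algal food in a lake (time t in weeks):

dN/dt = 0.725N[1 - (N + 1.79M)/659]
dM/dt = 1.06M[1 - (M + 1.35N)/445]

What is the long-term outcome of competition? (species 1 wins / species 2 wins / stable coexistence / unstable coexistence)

Compare the nullcline intercepts: K1/α12 = 659/1.79 = 368 < K2 = 445; K2/α21 = 445/1.35 = 330 < K1 = 659.
Since both are reversed, neither can invade when rare; the interior point is a saddle.

unstable coexistence (outcome depends on initial conditions)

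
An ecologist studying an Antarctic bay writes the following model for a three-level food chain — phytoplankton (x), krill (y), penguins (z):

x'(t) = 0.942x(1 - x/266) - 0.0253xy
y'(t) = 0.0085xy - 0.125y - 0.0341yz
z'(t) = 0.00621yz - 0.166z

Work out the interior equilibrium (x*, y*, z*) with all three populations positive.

From dz/dt = 0: 0.00621y* = 0.166, so y* = 26.7.
From dx/dt = 0: 0.942(1 - x*/266) = 0.0253·26.7, giving x* = 266·(1 - 0.718) = 75.
From dy/dt = 0: 0.0085·75 - 0.125 = 0.0341z*, so z* = 0.513/0.0341 = 15.

x* ≈ 75, y* ≈ 26.7, z* ≈ 15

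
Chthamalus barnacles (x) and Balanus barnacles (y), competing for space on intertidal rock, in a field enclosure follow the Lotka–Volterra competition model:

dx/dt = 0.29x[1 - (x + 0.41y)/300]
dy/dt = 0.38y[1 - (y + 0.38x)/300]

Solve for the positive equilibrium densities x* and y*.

x* ≈ 210, y* ≈ 220

Setting both brackets to zero gives the nullclines x + 0.41y = 300 and 0.38x + y = 300.
Substituting y = 300 - 0.38x into the first: x(1 - 0.41·0.38) = 300 - 0.41·300.
So x* = 177/0.844 = 210, and then y* = 300 - 0.38·210 = 220.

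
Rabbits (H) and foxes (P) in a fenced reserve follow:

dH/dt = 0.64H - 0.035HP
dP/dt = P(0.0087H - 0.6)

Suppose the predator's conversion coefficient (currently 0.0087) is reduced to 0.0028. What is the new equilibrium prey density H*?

H* ≈ 214

At the interior fixed point, setting dP/dt = 0 with P > 0 fixes H* = (predator death rate)/(HP coefficient) — independent of the other coefficients.
With the change, H* = 0.6/0.0028 = 214; it rises from 69.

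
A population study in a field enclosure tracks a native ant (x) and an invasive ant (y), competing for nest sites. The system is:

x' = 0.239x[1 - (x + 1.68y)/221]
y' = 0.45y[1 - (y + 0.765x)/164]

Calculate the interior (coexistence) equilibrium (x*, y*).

Setting both brackets to zero gives the nullclines x + 1.68y = 221 and 0.765x + y = 164.
Substituting y = 164 - 0.765x into the first: x(1 - 1.68·0.765) = 221 - 1.68·164.
So x* = -54.5/-0.285 = 191, and then y* = 164 - 0.765·191 = 17.8.

x* ≈ 191, y* ≈ 17.8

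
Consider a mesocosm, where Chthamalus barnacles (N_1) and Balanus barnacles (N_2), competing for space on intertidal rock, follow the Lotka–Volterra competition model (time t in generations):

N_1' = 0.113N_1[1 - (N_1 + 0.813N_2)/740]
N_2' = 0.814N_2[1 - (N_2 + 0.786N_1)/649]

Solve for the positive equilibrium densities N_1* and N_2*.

Setting both brackets to zero gives the nullclines N_1 + 0.813N_2 = 740 and 0.786N_1 + N_2 = 649.
Substituting N_2 = 649 - 0.786N_1 into the first: N_1(1 - 0.813·0.786) = 740 - 0.813·649.
So N_1* = 212/0.361 = 588, and then N_2* = 649 - 0.786·588 = 187.

N_1* ≈ 588, N_2* ≈ 187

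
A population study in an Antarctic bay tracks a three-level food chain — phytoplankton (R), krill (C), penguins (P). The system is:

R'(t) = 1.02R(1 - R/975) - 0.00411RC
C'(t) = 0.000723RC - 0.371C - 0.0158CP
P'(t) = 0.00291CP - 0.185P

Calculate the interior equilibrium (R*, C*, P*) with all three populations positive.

R* ≈ 725, C* ≈ 63.6, P* ≈ 9.71

From dP/dt = 0: 0.00291C* = 0.185, so C* = 63.6.
From dR/dt = 0: 1.02(1 - R*/975) = 0.00411·63.6, giving R* = 975·(1 - 0.256) = 725.
From dC/dt = 0: 0.000723·725 - 0.371 = 0.0158P*, so P* = 0.153/0.0158 = 9.71.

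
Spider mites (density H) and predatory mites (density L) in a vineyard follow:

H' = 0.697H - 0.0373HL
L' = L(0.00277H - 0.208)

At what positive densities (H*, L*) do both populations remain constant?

Set dL/dt = 0 with L > 0: 0.00277H - 0.208 = 0, so H* = 0.208/0.00277 = 75.1.
Set dH/dt = 0 with H > 0: 0.697 - 0.0373L = 0, so L* = 0.697/0.0373 = 18.7.

H* ≈ 75.1, L* ≈ 18.7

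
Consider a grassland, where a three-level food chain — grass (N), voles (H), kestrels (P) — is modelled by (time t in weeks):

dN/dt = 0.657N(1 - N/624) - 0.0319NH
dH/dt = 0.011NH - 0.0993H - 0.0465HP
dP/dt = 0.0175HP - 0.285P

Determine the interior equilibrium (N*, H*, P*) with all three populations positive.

From dP/dt = 0: 0.0175H* = 0.285, so H* = 16.3.
From dN/dt = 0: 0.657(1 - N*/624) = 0.0319·16.3, giving N* = 624·(1 - 0.791) = 131.
From dH/dt = 0: 0.011·131 - 0.0993 = 0.0465P*, so P* = 1.34/0.0465 = 28.8.

N* ≈ 131, H* ≈ 16.3, P* ≈ 28.8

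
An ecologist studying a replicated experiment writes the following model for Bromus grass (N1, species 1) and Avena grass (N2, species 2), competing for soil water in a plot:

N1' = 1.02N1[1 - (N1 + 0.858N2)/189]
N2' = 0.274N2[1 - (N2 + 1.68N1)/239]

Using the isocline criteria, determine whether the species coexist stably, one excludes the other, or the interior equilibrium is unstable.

unstable coexistence (outcome depends on initial conditions)

Compare the nullcline intercepts: K1/α12 = 189/0.858 = 220 < K2 = 239; K2/α21 = 239/1.68 = 142 < K1 = 189.
Since both are reversed, neither can invade when rare; the interior point is a saddle.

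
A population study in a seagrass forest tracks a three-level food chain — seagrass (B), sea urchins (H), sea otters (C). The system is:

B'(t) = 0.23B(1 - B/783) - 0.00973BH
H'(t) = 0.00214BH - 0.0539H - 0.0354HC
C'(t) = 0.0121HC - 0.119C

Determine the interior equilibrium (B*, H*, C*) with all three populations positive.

From dC/dt = 0: 0.0121H* = 0.119, so H* = 9.83.
From dB/dt = 0: 0.23(1 - B*/783) = 0.00973·9.83, giving B* = 783·(1 - 0.416) = 457.
From dH/dt = 0: 0.00214·457 - 0.0539 = 0.0354C*, so C* = 0.925/0.0354 = 26.1.

B* ≈ 457, H* ≈ 9.83, C* ≈ 26.1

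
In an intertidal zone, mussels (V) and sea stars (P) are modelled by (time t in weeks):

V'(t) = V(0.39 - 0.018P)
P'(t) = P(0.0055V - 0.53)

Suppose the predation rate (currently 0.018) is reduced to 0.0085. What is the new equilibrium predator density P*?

At the interior fixed point, setting dV/dt = 0 with V > 0 fixes P* = (prey growth rate)/(VP coefficient) — independent of the other coefficients.
With the change, P* = 0.39/0.0085 = 45.9; it rises from 21.7.

P* ≈ 45.9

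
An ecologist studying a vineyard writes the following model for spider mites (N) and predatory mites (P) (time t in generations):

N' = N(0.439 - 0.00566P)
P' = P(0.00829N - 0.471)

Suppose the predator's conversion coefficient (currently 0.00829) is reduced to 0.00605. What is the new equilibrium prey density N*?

N* ≈ 77.9

At the interior fixed point, setting dP/dt = 0 with P > 0 fixes N* = (predator death rate)/(NP coefficient) — independent of the other coefficients.
With the change, N* = 0.471/0.00605 = 77.9; it rises from 56.8.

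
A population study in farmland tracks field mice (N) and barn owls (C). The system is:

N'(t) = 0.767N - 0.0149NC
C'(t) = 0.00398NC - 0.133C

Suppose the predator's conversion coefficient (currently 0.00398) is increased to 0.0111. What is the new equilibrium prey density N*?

N* ≈ 12

At the interior fixed point, setting dC/dt = 0 with C > 0 fixes N* = (predator death rate)/(NC coefficient) — independent of the other coefficients.
With the change, N* = 0.133/0.0111 = 12; it falls from 33.4.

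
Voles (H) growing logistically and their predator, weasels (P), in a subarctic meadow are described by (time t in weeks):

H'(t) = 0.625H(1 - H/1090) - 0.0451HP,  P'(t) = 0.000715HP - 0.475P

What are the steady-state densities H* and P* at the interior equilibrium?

From dP/dt = 0 with P > 0: 0.000715H* = 0.475, so H* = 664.
Substitute into dH/dt = 0: 0.625(1 - 664/1090) = 0.0451P*.
The bracket is 0.391, giving P* = 0.244/0.0451 = 5.41.

H* ≈ 664, P* ≈ 5.41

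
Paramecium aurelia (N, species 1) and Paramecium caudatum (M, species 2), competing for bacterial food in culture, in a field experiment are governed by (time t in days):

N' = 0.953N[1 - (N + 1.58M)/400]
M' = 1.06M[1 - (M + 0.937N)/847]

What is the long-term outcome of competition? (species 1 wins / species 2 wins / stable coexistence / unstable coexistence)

species 2 excludes species 1

Compare the nullcline intercepts: K1/α12 = 400/1.58 = 253 < K2 = 847; K2/α21 = 847/0.937 = 904 > K1 = 400.
Since the inequalities point opposite ways, species 2 can invade but species 1 cannot.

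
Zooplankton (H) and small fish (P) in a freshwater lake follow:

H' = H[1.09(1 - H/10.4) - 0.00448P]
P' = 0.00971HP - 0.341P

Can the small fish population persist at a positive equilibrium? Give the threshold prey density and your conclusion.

Threshold H = 35.1; K < 35.1, so no, the predator goes extinct.

The predator equation gives dP/dt > 0 only when H > 0.341/0.00971 = 35.1.
Without the predator, H → K = 10.4. Since 10.4 < 35.1, the predator cannot invade.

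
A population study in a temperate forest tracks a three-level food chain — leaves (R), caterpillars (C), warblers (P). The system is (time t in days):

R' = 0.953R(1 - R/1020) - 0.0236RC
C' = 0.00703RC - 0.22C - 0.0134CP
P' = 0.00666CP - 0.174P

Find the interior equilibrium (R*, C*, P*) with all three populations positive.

From dP/dt = 0: 0.00666C* = 0.174, so C* = 26.1.
From dR/dt = 0: 0.953(1 - R*/1020) = 0.0236·26.1, giving R* = 1020·(1 - 0.647) = 360.
From dC/dt = 0: 0.00703·360 - 0.22 = 0.0134P*, so P* = 2.31/0.0134 = 172.

R* ≈ 360, C* ≈ 26.1, P* ≈ 172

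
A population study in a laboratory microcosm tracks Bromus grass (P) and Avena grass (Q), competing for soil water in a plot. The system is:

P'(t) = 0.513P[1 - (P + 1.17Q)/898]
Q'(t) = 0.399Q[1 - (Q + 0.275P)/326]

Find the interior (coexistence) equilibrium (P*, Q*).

Setting both brackets to zero gives the nullclines P + 1.17Q = 898 and 0.275P + Q = 326.
Substituting Q = 326 - 0.275P into the first: P(1 - 1.17·0.275) = 898 - 1.17·326.
So P* = 517/0.678 = 762, and then Q* = 326 - 0.275·762 = 117.

P* ≈ 762, Q* ≈ 117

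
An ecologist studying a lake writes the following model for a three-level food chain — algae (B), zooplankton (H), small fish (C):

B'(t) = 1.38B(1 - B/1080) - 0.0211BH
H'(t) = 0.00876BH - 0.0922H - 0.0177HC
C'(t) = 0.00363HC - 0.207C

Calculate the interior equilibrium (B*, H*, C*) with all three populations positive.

B* ≈ 138, H* ≈ 57, C* ≈ 63.3

From dC/dt = 0: 0.00363H* = 0.207, so H* = 57.
From dB/dt = 0: 1.38(1 - B*/1080) = 0.0211·57, giving B* = 1080·(1 - 0.872) = 138.
From dH/dt = 0: 0.00876·138 - 0.0922 = 0.0177C*, so C* = 1.12/0.0177 = 63.3.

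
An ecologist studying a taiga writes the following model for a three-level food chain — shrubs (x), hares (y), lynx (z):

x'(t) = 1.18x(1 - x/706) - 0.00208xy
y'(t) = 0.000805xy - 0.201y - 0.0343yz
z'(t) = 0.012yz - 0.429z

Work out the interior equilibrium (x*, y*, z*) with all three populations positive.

From dz/dt = 0: 0.012y* = 0.429, so y* = 35.8.
From dx/dt = 0: 1.18(1 - x*/706) = 0.00208·35.8, giving x* = 706·(1 - 0.063) = 662.
From dy/dt = 0: 0.000805·662 - 0.201 = 0.0343z*, so z* = 0.332/0.0343 = 9.67.

x* ≈ 662, y* ≈ 35.8, z* ≈ 9.67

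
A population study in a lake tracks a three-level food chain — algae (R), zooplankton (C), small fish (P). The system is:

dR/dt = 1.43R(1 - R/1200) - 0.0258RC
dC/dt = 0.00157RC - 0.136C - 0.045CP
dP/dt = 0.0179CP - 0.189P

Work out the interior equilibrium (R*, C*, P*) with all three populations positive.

From dP/dt = 0: 0.0179C* = 0.189, so C* = 10.6.
From dR/dt = 0: 1.43(1 - R*/1200) = 0.0258·10.6, giving R* = 1200·(1 - 0.19) = 971.
From dC/dt = 0: 0.00157·971 - 0.136 = 0.045P*, so P* = 1.39/0.045 = 30.9.

R* ≈ 971, C* ≈ 10.6, P* ≈ 30.9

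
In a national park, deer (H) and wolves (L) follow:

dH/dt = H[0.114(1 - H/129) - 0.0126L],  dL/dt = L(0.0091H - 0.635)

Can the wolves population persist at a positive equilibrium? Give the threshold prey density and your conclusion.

The predator equation gives dL/dt > 0 only when H > 0.635/0.0091 = 69.8.
Without the predator, H → K = 129. Since 129 > 69.8, the predator can invade and persist.

Threshold H = 69.8; K > 69.8, so yes, the predator persists.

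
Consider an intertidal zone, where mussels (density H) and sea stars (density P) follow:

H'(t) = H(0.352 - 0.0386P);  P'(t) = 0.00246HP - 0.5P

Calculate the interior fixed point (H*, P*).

H* ≈ 203, P* ≈ 9.12

Set dP/dt = 0 with P > 0: 0.00246H - 0.5 = 0, so H* = 0.5/0.00246 = 203.
Set dH/dt = 0 with H > 0: 0.352 - 0.0386P = 0, so P* = 0.352/0.0386 = 9.12.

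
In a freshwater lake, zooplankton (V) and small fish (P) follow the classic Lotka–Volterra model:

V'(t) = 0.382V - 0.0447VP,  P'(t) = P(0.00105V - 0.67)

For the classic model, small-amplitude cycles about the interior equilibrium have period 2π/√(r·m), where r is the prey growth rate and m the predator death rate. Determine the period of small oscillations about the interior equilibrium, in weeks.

T ≈ 12.4 weeks

Here r = 0.382 and m = 0.67, so r·m = 0.256.
ω = √0.256 = 0.506 per week, hence T = 2π/ω ≈ 12.4 weeks.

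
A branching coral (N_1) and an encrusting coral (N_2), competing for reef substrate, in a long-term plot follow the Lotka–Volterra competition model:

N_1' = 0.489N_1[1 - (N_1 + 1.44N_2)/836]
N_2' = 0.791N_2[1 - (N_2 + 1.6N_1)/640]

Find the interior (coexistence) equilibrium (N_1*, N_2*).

Setting both brackets to zero gives the nullclines N_1 + 1.44N_2 = 836 and 1.6N_1 + N_2 = 640.
Substituting N_2 = 640 - 1.6N_1 into the first: N_1(1 - 1.44·1.6) = 836 - 1.44·640.
So N_1* = -85.6/-1.3 = 65.6, and then N_2* = 640 - 1.6·65.6 = 535.

N_1* ≈ 65.6, N_2* ≈ 535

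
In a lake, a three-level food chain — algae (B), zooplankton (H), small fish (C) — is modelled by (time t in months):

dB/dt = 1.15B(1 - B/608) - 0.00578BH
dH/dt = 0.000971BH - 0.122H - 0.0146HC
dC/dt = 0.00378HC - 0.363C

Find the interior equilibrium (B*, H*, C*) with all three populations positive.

From dC/dt = 0: 0.00378H* = 0.363, so H* = 96.
From dB/dt = 0: 1.15(1 - B*/608) = 0.00578·96, giving B* = 608·(1 - 0.483) = 315.
From dH/dt = 0: 0.000971·315 - 0.122 = 0.0146C*, so C* = 0.183/0.0146 = 12.6.

B* ≈ 315, H* ≈ 96, C* ≈ 12.6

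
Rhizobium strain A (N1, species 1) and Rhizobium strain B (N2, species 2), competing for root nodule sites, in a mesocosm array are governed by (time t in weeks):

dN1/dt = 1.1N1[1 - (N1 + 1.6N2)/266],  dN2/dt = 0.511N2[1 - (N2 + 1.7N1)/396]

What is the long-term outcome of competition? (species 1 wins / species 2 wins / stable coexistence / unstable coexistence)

Compare the nullcline intercepts: K1/α12 = 266/1.6 = 166 < K2 = 396; K2/α21 = 396/1.7 = 233 < K1 = 266.
Since both are reversed, neither can invade when rare; the interior point is a saddle.

unstable coexistence (outcome depends on initial conditions)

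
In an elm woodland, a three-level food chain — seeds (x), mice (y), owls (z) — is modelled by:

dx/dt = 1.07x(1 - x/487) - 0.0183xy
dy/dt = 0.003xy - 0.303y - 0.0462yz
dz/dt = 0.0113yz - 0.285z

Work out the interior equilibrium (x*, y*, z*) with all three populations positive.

From dz/dt = 0: 0.0113y* = 0.285, so y* = 25.2.
From dx/dt = 0: 1.07(1 - x*/487) = 0.0183·25.2, giving x* = 487·(1 - 0.431) = 277.
From dy/dt = 0: 0.003·277 - 0.303 = 0.0462z*, so z* = 0.528/0.0462 = 11.4.

x* ≈ 277, y* ≈ 25.2, z* ≈ 11.4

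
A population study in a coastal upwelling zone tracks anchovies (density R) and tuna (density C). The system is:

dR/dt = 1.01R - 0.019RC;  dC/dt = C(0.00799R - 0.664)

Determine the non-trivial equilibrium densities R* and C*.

Set dC/dt = 0 with C > 0: 0.00799R - 0.664 = 0, so R* = 0.664/0.00799 = 83.1.
Set dR/dt = 0 with R > 0: 1.01 - 0.019C = 0, so C* = 1.01/0.019 = 53.2.

R* ≈ 83.1, C* ≈ 53.2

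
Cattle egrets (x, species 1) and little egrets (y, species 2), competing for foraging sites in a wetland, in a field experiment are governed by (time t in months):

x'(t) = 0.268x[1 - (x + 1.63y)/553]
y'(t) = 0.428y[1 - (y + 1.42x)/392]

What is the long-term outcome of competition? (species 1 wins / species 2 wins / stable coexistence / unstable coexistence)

Compare the nullcline intercepts: K1/α12 = 553/1.63 = 339 < K2 = 392; K2/α21 = 392/1.42 = 276 < K1 = 553.
Since both are reversed, neither can invade when rare; the interior point is a saddle.

unstable coexistence (outcome depends on initial conditions)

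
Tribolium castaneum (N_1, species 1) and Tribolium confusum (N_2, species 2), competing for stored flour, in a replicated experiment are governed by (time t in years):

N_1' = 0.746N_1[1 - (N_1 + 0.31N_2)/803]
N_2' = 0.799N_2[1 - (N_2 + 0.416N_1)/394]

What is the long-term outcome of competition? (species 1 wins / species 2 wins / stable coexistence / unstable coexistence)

stable coexistence

Compare the nullcline intercepts: K1/α12 = 803/0.31 = 2590 > K2 = 394; K2/α21 = 394/0.416 = 947 > K1 = 803.
Since both inequalities hold, each species can invade when rare, so the interior equilibrium is stable.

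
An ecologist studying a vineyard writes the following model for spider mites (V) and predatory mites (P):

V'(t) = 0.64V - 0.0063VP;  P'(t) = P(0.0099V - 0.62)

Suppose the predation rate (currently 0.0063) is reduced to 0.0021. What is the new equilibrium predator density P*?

At the interior fixed point, setting dV/dt = 0 with V > 0 fixes P* = (prey growth rate)/(VP coefficient) — independent of the other coefficients.
With the change, P* = 0.64/0.0021 = 305; it rises from 102.

P* ≈ 305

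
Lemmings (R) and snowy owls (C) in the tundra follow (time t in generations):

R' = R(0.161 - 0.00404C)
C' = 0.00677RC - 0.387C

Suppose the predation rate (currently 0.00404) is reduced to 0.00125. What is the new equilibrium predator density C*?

At the interior fixed point, setting dR/dt = 0 with R > 0 fixes C* = (prey growth rate)/(RC coefficient) — independent of the other coefficients.
With the change, C* = 0.161/0.00125 = 129; it rises from 39.9.

C* ≈ 129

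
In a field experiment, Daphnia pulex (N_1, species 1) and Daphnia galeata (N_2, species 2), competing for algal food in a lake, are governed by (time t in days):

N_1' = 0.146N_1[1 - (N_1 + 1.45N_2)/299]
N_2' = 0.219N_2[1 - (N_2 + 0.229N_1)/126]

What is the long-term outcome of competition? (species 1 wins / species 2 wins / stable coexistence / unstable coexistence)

Compare the nullcline intercepts: K1/α12 = 299/1.45 = 206 > K2 = 126; K2/α21 = 126/0.229 = 550 > K1 = 299.
Since both inequalities hold, each species can invade when rare, so the interior equilibrium is stable.

stable coexistence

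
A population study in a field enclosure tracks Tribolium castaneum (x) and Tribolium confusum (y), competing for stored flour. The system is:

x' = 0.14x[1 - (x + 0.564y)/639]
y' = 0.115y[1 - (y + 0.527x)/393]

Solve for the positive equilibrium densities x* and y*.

x* ≈ 594, y* ≈ 80

Setting both brackets to zero gives the nullclines x + 0.564y = 639 and 0.527x + y = 393.
Substituting y = 393 - 0.527x into the first: x(1 - 0.564·0.527) = 639 - 0.564·393.
So x* = 417/0.703 = 594, and then y* = 393 - 0.527·594 = 80.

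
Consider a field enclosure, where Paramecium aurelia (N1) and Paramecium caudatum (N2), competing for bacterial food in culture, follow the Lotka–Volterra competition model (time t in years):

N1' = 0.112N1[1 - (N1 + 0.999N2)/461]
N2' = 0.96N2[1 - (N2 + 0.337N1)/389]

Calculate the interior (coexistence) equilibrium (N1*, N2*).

N1* ≈ 109, N2* ≈ 352

Setting both brackets to zero gives the nullclines N1 + 0.999N2 = 461 and 0.337N1 + N2 = 389.
Substituting N2 = 389 - 0.337N1 into the first: N1(1 - 0.999·0.337) = 461 - 0.999·389.
So N1* = 72.4/0.663 = 109, and then N2* = 389 - 0.337·109 = 352.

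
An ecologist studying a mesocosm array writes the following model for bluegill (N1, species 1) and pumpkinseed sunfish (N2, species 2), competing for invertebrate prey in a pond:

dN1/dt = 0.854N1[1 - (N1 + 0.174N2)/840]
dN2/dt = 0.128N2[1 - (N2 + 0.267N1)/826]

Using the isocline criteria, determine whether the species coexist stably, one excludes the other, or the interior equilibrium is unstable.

Compare the nullcline intercepts: K1/α12 = 840/0.174 = 4830 > K2 = 826; K2/α21 = 826/0.267 = 3090 > K1 = 840.
Since both inequalities hold, each species can invade when rare, so the interior equilibrium is stable.

stable coexistence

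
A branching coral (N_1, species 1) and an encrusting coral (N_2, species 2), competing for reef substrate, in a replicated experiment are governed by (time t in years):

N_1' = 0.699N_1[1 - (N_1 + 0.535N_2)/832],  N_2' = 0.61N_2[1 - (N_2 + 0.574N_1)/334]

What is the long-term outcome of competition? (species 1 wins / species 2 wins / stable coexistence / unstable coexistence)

Compare the nullcline intercepts: K1/α12 = 832/0.535 = 1560 > K2 = 334; K2/α21 = 334/0.574 = 582 < K1 = 832.
Since the inequalities point opposite ways, species 1 can invade but species 2 cannot.

species 1 excludes species 2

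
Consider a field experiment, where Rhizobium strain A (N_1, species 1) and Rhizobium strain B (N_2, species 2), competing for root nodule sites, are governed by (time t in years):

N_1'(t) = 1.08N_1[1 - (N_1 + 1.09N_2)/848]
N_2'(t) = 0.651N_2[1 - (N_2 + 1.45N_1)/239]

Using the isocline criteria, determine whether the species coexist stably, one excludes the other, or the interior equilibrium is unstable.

Compare the nullcline intercepts: K1/α12 = 848/1.09 = 778 > K2 = 239; K2/α21 = 239/1.45 = 165 < K1 = 848.
Since the inequalities point opposite ways, species 1 can invade but species 2 cannot.

species 1 excludes species 2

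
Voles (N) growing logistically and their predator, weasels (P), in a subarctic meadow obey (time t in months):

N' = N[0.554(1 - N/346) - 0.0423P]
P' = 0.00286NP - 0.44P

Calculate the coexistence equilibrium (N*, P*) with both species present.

From dP/dt = 0 with P > 0: 0.00286N* = 0.44, so N* = 154.
Substitute into dN/dt = 0: 0.554(1 - 154/346) = 0.0423P*.
The bracket is 0.555, giving P* = 0.308/0.0423 = 7.27.

N* ≈ 154, P* ≈ 7.27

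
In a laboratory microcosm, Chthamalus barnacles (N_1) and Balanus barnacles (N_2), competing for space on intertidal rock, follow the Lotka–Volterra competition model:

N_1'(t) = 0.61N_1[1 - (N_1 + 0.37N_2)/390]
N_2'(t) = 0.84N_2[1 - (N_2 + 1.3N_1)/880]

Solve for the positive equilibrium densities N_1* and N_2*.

N_1* ≈ 124, N_2* ≈ 719

Setting both brackets to zero gives the nullclines N_1 + 0.37N_2 = 390 and 1.3N_1 + N_2 = 880.
Substituting N_2 = 880 - 1.3N_1 into the first: N_1(1 - 0.37·1.3) = 390 - 0.37·880.
So N_1* = 64.4/0.519 = 124, and then N_2* = 880 - 1.3·124 = 719.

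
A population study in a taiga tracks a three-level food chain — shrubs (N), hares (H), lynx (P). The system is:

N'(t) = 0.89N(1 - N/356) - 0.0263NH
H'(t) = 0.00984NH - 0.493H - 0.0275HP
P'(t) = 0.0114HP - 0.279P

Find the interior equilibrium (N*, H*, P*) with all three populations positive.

From dP/dt = 0: 0.0114H* = 0.279, so H* = 24.5.
From dN/dt = 0: 0.89(1 - N*/356) = 0.0263·24.5, giving N* = 356·(1 - 0.723) = 98.5.
From dH/dt = 0: 0.00984·98.5 - 0.493 = 0.0275P*, so P* = 0.477/0.0275 = 17.3.

N* ≈ 98.5, H* ≈ 24.5, P* ≈ 17.3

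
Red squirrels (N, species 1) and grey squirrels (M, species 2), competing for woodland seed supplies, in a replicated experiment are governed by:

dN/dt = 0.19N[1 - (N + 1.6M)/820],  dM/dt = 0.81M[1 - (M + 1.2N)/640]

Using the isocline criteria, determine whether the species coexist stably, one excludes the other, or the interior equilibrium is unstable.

unstable coexistence (outcome depends on initial conditions)

Compare the nullcline intercepts: K1/α12 = 820/1.6 = 512 < K2 = 640; K2/α21 = 640/1.2 = 533 < K1 = 820.
Since both are reversed, neither can invade when rare; the interior point is a saddle.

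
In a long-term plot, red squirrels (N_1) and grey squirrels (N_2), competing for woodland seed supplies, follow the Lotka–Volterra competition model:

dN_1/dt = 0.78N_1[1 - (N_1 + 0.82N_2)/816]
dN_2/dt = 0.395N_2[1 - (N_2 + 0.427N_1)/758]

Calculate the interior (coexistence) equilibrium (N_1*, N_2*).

N_1* ≈ 299, N_2* ≈ 630

Setting both brackets to zero gives the nullclines N_1 + 0.82N_2 = 816 and 0.427N_1 + N_2 = 758.
Substituting N_2 = 758 - 0.427N_1 into the first: N_1(1 - 0.82·0.427) = 816 - 0.82·758.
So N_1* = 194/0.65 = 299, and then N_2* = 758 - 0.427·299 = 630.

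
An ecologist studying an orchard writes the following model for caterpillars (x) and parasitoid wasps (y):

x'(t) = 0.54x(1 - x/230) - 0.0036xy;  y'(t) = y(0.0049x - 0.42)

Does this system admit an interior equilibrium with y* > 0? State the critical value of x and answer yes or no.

The predator equation gives dy/dt > 0 only when x > 0.42/0.0049 = 85.7.
Without the predator, x → K = 230. Since 230 > 85.7, the predator can invade and persist.

Threshold x = 85.7; K > 85.7, so yes, the predator persists.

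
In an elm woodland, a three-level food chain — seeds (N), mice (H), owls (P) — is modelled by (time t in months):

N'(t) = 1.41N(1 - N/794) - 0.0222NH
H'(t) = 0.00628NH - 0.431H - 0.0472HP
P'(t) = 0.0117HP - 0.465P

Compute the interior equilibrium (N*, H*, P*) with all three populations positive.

From dP/dt = 0: 0.0117H* = 0.465, so H* = 39.7.
From dN/dt = 0: 1.41(1 - N*/794) = 0.0222·39.7, giving N* = 794·(1 - 0.626) = 297.
From dH/dt = 0: 0.00628·297 - 0.431 = 0.0472P*, so P* = 1.44/0.0472 = 30.4.

N* ≈ 297, H* ≈ 39.7, P* ≈ 30.4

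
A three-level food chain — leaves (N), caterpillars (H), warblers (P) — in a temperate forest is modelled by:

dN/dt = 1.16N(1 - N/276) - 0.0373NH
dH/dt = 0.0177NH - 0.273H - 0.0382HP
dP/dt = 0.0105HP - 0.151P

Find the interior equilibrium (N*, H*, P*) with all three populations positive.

From dP/dt = 0: 0.0105H* = 0.151, so H* = 14.4.
From dN/dt = 0: 1.16(1 - N*/276) = 0.0373·14.4, giving N* = 276·(1 - 0.462) = 148.
From dH/dt = 0: 0.0177·148 - 0.273 = 0.0382P*, so P* = 2.35/0.0382 = 61.6.

N* ≈ 148, H* ≈ 14.4, P* ≈ 61.6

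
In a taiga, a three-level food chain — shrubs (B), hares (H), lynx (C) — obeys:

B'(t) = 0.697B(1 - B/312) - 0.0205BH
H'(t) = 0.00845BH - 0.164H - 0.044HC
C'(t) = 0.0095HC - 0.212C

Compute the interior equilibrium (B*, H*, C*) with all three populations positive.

B* ≈ 107, H* ≈ 22.3, C* ≈ 16.9

From dC/dt = 0: 0.0095H* = 0.212, so H* = 22.3.
From dB/dt = 0: 0.697(1 - B*/312) = 0.0205·22.3, giving B* = 312·(1 - 0.656) = 107.
From dH/dt = 0: 0.00845·107 - 0.164 = 0.044C*, so C* = 0.742/0.044 = 16.9.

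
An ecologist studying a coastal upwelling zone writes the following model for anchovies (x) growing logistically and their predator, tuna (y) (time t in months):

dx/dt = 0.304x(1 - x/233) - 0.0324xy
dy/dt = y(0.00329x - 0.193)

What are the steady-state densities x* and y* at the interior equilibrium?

From dy/dt = 0 with y > 0: 0.00329x* = 0.193, so x* = 58.7.
Substitute into dx/dt = 0: 0.304(1 - 58.7/233) = 0.0324y*.
The bracket is 0.748, giving y* = 0.227/0.0324 = 7.02.

x* ≈ 58.7, y* ≈ 7.02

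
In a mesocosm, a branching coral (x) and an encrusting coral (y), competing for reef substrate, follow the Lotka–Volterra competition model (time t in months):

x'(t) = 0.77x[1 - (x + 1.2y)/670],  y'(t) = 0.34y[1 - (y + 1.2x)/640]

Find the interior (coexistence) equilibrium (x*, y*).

x* ≈ 223, y* ≈ 373

Setting both brackets to zero gives the nullclines x + 1.2y = 670 and 1.2x + y = 640.
Substituting y = 640 - 1.2x into the first: x(1 - 1.2·1.2) = 670 - 1.2·640.
So x* = -98/-0.44 = 223, and then y* = 640 - 1.2·223 = 373.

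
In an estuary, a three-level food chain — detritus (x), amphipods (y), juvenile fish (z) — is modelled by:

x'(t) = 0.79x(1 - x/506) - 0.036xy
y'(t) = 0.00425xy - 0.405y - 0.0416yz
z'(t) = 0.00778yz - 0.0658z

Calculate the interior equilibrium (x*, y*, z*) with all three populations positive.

x* ≈ 311, y* ≈ 8.46, z* ≈ 22

From dz/dt = 0: 0.00778y* = 0.0658, so y* = 8.46.
From dx/dt = 0: 0.79(1 - x*/506) = 0.036·8.46, giving x* = 506·(1 - 0.385) = 311.
From dy/dt = 0: 0.00425·311 - 0.405 = 0.0416z*, so z* = 0.917/0.0416 = 22.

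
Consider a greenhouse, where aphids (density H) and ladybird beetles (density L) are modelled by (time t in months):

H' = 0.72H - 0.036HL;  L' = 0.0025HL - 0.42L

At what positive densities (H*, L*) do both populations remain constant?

Set dL/dt = 0 with L > 0: 0.0025H - 0.42 = 0, so H* = 0.42/0.0025 = 168.
Set dH/dt = 0 with H > 0: 0.72 - 0.036L = 0, so L* = 0.72/0.036 = 20.

H* ≈ 168, L* ≈ 20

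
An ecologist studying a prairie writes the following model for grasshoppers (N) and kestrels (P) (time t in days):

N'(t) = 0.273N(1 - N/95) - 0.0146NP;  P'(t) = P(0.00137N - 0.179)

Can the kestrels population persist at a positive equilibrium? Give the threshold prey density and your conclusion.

Threshold N = 131; K < 131, so no, the predator goes extinct.

The predator equation gives dP/dt > 0 only when N > 0.179/0.00137 = 131.
Without the predator, N → K = 95. Since 95 < 131, the predator cannot invade.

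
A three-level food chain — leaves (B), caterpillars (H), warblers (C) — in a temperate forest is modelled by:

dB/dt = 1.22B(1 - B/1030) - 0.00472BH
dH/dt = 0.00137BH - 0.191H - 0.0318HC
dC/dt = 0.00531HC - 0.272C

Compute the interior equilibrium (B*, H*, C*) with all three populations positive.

B* ≈ 826, H* ≈ 51.2, C* ≈ 29.6

From dC/dt = 0: 0.00531H* = 0.272, so H* = 51.2.
From dB/dt = 0: 1.22(1 - B*/1030) = 0.00472·51.2, giving B* = 1030·(1 - 0.198) = 826.
From dH/dt = 0: 0.00137·826 - 0.191 = 0.0318C*, so C* = 0.94/0.0318 = 29.6.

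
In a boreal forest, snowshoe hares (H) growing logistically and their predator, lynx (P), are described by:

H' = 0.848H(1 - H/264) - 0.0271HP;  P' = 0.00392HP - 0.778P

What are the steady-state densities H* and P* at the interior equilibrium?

H* ≈ 198, P* ≈ 7.77

From dP/dt = 0 with P > 0: 0.00392H* = 0.778, so H* = 198.
Substitute into dH/dt = 0: 0.848(1 - 198/264) = 0.0271P*.
The bracket is 0.248, giving P* = 0.21/0.0271 = 7.77.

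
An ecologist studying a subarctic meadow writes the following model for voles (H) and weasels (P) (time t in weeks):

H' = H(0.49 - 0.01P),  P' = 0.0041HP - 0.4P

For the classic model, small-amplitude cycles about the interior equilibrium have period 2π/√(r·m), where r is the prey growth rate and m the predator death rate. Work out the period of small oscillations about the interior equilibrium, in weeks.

Here r = 0.49 and m = 0.4, so r·m = 0.196.
ω = √0.196 = 0.443 per week, hence T = 2π/ω ≈ 14.2 weeks.

T ≈ 14.2 weeks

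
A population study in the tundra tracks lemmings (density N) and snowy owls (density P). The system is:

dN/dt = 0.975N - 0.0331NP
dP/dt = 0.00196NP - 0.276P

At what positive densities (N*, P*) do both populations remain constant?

N* ≈ 141, P* ≈ 29.5

Set dP/dt = 0 with P > 0: 0.00196N - 0.276 = 0, so N* = 0.276/0.00196 = 141.
Set dN/dt = 0 with N > 0: 0.975 - 0.0331P = 0, so P* = 0.975/0.0331 = 29.5.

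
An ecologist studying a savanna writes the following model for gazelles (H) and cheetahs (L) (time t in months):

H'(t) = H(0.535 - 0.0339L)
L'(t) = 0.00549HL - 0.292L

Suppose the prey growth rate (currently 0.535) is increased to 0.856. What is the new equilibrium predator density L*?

At the interior fixed point, setting dH/dt = 0 with H > 0 fixes L* = (prey growth rate)/(HL coefficient) — independent of the other coefficients.
With the change, L* = 0.856/0.0339 = 25.3; it rises from 15.8.

L* ≈ 25.3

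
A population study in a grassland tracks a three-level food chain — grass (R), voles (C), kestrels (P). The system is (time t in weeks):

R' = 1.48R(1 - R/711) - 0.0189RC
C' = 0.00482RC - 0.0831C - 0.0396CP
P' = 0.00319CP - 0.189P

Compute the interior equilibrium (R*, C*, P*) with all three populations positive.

From dP/dt = 0: 0.00319C* = 0.189, so C* = 59.2.
From dR/dt = 0: 1.48(1 - R*/711) = 0.0189·59.2, giving R* = 711·(1 - 0.757) = 173.
From dC/dt = 0: 0.00482·173 - 0.0831 = 0.0396P*, so P* = 0.751/0.0396 = 19.

R* ≈ 173, C* ≈ 59.2, P* ≈ 19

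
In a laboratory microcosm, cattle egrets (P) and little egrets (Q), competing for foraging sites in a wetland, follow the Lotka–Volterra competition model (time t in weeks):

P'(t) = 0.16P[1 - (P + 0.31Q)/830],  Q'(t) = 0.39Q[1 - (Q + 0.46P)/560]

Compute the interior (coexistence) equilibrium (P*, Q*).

Setting both brackets to zero gives the nullclines P + 0.31Q = 830 and 0.46P + Q = 560.
Substituting Q = 560 - 0.46P into the first: P(1 - 0.31·0.46) = 830 - 0.31·560.
So P* = 656/0.857 = 766, and then Q* = 560 - 0.46·766 = 208.

P* ≈ 766, Q* ≈ 208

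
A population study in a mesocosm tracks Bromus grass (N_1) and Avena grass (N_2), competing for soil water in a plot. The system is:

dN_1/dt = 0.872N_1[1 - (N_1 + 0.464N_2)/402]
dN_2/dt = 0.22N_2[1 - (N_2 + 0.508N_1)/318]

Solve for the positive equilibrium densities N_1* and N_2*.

N_1* ≈ 333, N_2* ≈ 149

Setting both brackets to zero gives the nullclines N_1 + 0.464N_2 = 402 and 0.508N_1 + N_2 = 318.
Substituting N_2 = 318 - 0.508N_1 into the first: N_1(1 - 0.464·0.508) = 402 - 0.464·318.
So N_1* = 254/0.764 = 333, and then N_2* = 318 - 0.508·333 = 149.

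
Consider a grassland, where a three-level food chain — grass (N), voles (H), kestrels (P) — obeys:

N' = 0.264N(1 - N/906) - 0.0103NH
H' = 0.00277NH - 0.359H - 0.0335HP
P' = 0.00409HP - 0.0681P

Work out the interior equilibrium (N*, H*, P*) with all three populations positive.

From dP/dt = 0: 0.00409H* = 0.0681, so H* = 16.7.
From dN/dt = 0: 0.264(1 - N*/906) = 0.0103·16.7, giving N* = 906·(1 - 0.65) = 317.
From dH/dt = 0: 0.00277·317 - 0.359 = 0.0335P*, so P* = 0.52/0.0335 = 15.5.

N* ≈ 317, H* ≈ 16.7, P* ≈ 15.5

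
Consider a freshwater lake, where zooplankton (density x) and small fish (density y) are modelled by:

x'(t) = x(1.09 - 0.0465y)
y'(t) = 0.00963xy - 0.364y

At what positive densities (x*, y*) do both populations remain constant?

Set dy/dt = 0 with y > 0: 0.00963x - 0.364 = 0, so x* = 0.364/0.00963 = 37.8.
Set dx/dt = 0 with x > 0: 1.09 - 0.0465y = 0, so y* = 1.09/0.0465 = 23.4.

x* ≈ 37.8, y* ≈ 23.4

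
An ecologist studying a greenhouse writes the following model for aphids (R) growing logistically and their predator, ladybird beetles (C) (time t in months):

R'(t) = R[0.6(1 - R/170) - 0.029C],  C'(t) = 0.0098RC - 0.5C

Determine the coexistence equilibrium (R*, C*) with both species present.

From dC/dt = 0 with C > 0: 0.0098R* = 0.5, so R* = 51.
Substitute into dR/dt = 0: 0.6(1 - 51/170) = 0.029C*.
The bracket is 0.7, giving C* = 0.42/0.029 = 14.5.

R* ≈ 51, C* ≈ 14.5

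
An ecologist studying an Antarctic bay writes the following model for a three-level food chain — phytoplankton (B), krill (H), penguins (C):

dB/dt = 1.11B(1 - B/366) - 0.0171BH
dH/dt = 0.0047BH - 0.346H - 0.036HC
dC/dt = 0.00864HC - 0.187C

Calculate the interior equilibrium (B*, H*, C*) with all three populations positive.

B* ≈ 244, H* ≈ 21.6, C* ≈ 22.2

From dC/dt = 0: 0.00864H* = 0.187, so H* = 21.6.
From dB/dt = 0: 1.11(1 - B*/366) = 0.0171·21.6, giving B* = 366·(1 - 0.333) = 244.
From dH/dt = 0: 0.0047·244 - 0.346 = 0.036C*, so C* = 0.801/0.036 = 22.2.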